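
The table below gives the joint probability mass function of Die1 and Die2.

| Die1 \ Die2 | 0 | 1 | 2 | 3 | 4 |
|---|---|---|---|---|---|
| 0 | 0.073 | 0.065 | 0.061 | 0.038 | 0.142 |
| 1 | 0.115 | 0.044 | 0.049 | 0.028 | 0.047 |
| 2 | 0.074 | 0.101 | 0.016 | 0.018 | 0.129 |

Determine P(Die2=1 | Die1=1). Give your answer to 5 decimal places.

0.15548

P(Die1=1) = 0.115 + 0.044 + 0.049 + 0.028 + 0.047 = 0.283.
P(Die2=1 | Die1=1) = 0.044/0.283 = 0.15548.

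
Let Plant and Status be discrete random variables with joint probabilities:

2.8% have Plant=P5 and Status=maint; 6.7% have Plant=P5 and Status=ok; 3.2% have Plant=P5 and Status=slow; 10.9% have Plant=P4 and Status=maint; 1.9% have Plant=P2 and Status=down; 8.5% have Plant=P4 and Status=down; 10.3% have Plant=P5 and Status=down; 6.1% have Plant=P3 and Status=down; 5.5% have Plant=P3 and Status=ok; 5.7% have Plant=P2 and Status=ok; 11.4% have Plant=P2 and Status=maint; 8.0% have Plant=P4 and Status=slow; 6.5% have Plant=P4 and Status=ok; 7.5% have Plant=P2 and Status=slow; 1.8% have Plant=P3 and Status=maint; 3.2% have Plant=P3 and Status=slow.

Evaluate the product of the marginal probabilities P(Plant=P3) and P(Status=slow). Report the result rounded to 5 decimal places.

0.03635

P(Plant=P3) = 0.055 + 0.032 + 0.061 + 0.018 = 0.166.
P(Status=slow) = 0.075 + 0.032 + 0.080 + 0.032 = 0.219.
Product: 0.166 × 0.219 = 0.03635.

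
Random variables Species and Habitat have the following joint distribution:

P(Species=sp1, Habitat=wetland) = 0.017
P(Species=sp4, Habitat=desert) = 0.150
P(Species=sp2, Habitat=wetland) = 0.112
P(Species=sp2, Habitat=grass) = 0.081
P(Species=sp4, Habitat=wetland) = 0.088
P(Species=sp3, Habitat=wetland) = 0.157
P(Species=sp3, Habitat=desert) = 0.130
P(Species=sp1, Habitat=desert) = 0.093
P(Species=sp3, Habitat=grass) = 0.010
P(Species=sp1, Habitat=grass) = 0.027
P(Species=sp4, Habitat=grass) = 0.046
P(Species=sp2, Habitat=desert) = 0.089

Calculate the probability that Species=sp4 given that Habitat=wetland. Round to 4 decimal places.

P(Habitat=wetland) = 0.017 + 0.112 + 0.157 + 0.088 = 0.374.
P(Species=sp4 | Habitat=wetland) = 0.088/0.374 = 0.2353.

0.2353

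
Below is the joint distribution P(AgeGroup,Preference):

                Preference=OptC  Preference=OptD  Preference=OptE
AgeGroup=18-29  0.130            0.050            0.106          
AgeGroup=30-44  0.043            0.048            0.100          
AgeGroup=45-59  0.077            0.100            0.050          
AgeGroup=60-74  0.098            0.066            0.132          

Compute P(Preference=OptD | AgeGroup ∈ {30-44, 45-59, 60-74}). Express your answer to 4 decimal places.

0.2997

P(AgeGroup=30-44) = 0.043 + 0.048 + 0.100 = 0.191.
P(AgeGroup=45-59) = 0.077 + 0.100 + 0.050 = 0.227.
P(AgeGroup=60-74) = 0.098 + 0.066 + 0.132 = 0.296.
P(AgeGroup ∈ {30-44, 45-59, 60-74}) = 0.191 + 0.227 + 0.296 = 0.714; P(Preference=OptD, AgeGroup ∈ {30-44, 45-59, 60-74}) = 0.048 + 0.100 + 0.066 = 0.214.
P(Preference=OptD | AgeGroup ∈ {30-44, 45-59, 60-74}) = 0.214/0.714 = 0.2997.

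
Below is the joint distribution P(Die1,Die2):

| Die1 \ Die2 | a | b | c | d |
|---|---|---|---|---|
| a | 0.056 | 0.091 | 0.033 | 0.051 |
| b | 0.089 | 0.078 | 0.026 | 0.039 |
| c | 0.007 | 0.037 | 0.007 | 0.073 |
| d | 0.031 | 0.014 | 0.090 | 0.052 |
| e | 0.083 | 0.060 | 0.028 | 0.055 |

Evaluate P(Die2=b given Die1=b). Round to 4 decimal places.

P(Die1=b) = 0.089 + 0.078 + 0.026 + 0.039 = 0.232.
P(Die2=b | Die1=b) = 0.078/0.232 = 0.3362.

0.3362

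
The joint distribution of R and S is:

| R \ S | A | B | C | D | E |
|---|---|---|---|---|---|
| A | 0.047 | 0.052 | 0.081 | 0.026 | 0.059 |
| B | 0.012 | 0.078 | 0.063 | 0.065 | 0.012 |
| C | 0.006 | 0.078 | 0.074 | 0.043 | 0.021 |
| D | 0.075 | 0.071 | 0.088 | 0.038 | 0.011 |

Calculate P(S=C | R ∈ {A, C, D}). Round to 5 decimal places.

0.31558

P(R=A) = 0.047 + 0.052 + 0.081 + 0.026 + 0.059 = 0.265.
P(R=C) = 0.006 + 0.078 + 0.074 + 0.043 + 0.021 = 0.222.
P(R=D) = 0.075 + 0.071 + 0.088 + 0.038 + 0.011 = 0.283.
P(R ∈ {A, C, D}) = 0.265 + 0.222 + 0.283 = 0.770; P(S=C, R ∈ {A, C, D}) = 0.081 + 0.074 + 0.088 = 0.243.
P(S=C | R ∈ {A, C, D}) = 0.243/0.770 = 0.31558.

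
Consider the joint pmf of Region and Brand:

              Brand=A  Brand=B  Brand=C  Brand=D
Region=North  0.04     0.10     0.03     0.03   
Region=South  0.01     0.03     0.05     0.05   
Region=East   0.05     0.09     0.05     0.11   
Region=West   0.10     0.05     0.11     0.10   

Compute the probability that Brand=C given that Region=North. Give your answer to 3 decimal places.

P(Region=North) = 0.04 + 0.10 + 0.03 + 0.03 = 0.20.
P(Brand=C | Region=North) = 0.03/0.20 = 0.150.

0.150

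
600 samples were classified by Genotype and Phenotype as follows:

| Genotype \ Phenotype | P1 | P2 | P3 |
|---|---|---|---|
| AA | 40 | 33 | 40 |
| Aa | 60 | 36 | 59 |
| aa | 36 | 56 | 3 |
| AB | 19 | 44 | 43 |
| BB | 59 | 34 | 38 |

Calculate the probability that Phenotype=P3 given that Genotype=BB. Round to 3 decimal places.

0.290

Total with Genotype=BB: 59 + 34 + 38 = 131.
P(Phenotype=P3 | Genotype=BB) = 38/131 = 0.290.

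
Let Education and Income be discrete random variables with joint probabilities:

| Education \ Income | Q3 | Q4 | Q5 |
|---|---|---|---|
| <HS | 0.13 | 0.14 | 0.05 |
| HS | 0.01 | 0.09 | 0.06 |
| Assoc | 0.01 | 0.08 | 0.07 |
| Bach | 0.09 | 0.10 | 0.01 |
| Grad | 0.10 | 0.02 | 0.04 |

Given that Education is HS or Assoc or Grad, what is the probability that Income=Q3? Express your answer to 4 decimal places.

P(Education=HS) = 0.01 + 0.09 + 0.06 = 0.16.
P(Education=Assoc) = 0.01 + 0.08 + 0.07 = 0.16.
P(Education=Grad) = 0.10 + 0.02 + 0.04 = 0.16.
P(Education ∈ {HS, Assoc, Grad}) = 0.16 + 0.16 + 0.16 = 0.48; P(Income=Q3, Education ∈ {HS, Assoc, Grad}) = 0.01 + 0.01 + 0.10 = 0.12.
P(Income=Q3 | Education ∈ {HS, Assoc, Grad}) = 0.12/0.48 = 0.2500.

0.2500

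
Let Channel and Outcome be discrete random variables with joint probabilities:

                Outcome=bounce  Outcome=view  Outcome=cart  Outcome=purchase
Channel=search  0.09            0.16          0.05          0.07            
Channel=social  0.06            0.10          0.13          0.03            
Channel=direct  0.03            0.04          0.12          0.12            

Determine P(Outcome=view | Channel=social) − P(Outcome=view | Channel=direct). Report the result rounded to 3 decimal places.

0.183

P(Channel=social) = 0.06 + 0.10 + 0.13 + 0.03 = 0.32; P(Outcome=view | Channel=social) = 0.10/0.32 = 0.3125.
P(Channel=direct) = 0.03 + 0.04 + 0.12 + 0.12 = 0.31; P(Outcome=view | Channel=direct) = 0.04/0.31 = 0.1290.
Difference = 0.183.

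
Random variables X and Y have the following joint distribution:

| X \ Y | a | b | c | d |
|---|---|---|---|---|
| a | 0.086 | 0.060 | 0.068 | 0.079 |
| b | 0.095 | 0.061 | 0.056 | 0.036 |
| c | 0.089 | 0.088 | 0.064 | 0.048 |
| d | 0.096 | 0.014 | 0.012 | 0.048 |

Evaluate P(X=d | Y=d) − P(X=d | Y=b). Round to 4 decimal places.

0.1647

P(Y=d) = 0.079 + 0.036 + 0.048 + 0.048 = 0.211; P(X=d | Y=d) = 0.048/0.211 = 0.22749.
P(Y=b) = 0.060 + 0.061 + 0.088 + 0.014 = 0.223; P(X=d | Y=b) = 0.014/0.223 = 0.06278.
Difference = 0.1647.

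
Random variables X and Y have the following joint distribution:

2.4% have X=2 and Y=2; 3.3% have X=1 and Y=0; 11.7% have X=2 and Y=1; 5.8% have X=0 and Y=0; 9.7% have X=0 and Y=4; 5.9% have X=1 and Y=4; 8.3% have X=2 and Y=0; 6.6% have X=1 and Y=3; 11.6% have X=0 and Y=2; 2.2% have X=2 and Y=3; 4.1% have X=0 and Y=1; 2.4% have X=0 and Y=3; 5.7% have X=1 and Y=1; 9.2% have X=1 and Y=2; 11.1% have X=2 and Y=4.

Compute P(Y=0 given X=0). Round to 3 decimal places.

0.173

P(X=0) = 0.058 + 0.041 + 0.116 + 0.024 + 0.097 = 0.336.
P(Y=0 | X=0) = 0.058/0.336 = 0.173.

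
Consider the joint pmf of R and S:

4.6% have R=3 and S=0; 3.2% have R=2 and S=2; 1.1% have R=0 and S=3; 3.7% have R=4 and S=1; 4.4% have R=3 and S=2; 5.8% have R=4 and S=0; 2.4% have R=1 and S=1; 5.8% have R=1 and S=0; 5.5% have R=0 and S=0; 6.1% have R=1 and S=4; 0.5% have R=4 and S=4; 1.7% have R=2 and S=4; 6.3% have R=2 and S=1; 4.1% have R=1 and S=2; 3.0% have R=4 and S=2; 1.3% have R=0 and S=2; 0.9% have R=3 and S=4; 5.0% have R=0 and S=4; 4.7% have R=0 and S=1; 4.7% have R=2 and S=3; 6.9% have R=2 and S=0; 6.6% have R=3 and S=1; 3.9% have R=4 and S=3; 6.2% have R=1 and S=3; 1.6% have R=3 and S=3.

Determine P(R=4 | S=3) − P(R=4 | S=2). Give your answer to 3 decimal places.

0.035

P(S=3) = 0.011 + 0.062 + 0.047 + 0.016 + 0.039 = 0.175; P(R=4 | S=3) = 0.039/0.175 = 0.2229.
P(S=2) = 0.013 + 0.041 + 0.032 + 0.044 + 0.030 = 0.160; P(R=4 | S=2) = 0.030/0.160 = 0.1875.
Difference = 0.035.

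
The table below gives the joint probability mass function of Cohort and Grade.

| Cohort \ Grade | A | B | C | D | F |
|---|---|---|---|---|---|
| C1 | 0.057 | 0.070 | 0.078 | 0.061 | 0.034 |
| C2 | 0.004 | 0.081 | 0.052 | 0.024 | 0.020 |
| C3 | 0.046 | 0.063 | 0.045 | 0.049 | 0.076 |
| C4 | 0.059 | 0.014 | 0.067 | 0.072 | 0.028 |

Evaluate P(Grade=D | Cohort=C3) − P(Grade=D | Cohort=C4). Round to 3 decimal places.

-0.124

P(Cohort=C3) = 0.046 + 0.063 + 0.045 + 0.049 + 0.076 = 0.279; P(Grade=D | Cohort=C3) = 0.049/0.279 = 0.1756.
P(Cohort=C4) = 0.059 + 0.014 + 0.067 + 0.072 + 0.028 = 0.240; P(Grade=D | Cohort=C4) = 0.072/0.240 = 0.3000.
Difference = -0.124.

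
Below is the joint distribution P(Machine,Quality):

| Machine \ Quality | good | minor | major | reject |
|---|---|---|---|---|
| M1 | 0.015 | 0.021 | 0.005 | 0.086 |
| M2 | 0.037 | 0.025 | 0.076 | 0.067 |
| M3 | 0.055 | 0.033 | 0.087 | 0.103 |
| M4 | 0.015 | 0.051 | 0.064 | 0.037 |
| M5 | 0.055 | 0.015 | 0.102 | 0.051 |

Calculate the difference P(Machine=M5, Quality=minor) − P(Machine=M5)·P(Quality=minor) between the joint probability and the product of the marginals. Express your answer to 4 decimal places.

P(Machine=M5) = 0.055 + 0.015 + 0.102 + 0.051 = 0.223.
P(Quality=minor) = 0.021 + 0.025 + 0.033 + 0.051 + 0.015 = 0.145.
P(Machine=M5, Quality=minor) − P(Machine=M5)P(Quality=minor) = 0.015 − 0.223×0.145 = -0.0173.

-0.0173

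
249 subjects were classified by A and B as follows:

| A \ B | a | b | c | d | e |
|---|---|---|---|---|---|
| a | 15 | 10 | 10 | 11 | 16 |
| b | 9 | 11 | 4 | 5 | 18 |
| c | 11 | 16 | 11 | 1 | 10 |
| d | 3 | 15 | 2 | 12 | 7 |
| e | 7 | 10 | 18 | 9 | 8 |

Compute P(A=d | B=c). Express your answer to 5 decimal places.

0.04444

Total with B=c: 10 + 4 + 11 + 2 + 18 = 45.
P(A=d | B=c) = 2/45 = 0.04444.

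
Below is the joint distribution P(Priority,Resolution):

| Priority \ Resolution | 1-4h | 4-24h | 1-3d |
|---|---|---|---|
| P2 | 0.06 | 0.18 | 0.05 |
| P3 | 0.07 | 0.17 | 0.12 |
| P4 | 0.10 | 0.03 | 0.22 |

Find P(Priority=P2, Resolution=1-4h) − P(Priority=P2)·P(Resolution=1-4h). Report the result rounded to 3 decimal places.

P(Priority=P2) = 0.06 + 0.18 + 0.05 = 0.29.
P(Resolution=1-4h) = 0.06 + 0.07 + 0.10 = 0.23.
P(Priority=P2, Resolution=1-4h) − P(Priority=P2)P(Resolution=1-4h) = 0.06 − 0.29×0.23 = -0.007.

-0.007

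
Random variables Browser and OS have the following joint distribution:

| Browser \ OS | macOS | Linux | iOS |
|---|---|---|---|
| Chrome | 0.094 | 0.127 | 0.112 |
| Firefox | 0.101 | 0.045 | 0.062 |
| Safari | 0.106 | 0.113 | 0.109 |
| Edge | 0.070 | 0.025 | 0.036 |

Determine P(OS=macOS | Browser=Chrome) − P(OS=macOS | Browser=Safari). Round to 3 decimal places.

-0.041

P(Browser=Chrome) = 0.094 + 0.127 + 0.112 = 0.333; P(OS=macOS | Browser=Chrome) = 0.094/0.333 = 0.2823.
P(Browser=Safari) = 0.106 + 0.113 + 0.109 = 0.328; P(OS=macOS | Browser=Safari) = 0.106/0.328 = 0.3232.
Difference = -0.041.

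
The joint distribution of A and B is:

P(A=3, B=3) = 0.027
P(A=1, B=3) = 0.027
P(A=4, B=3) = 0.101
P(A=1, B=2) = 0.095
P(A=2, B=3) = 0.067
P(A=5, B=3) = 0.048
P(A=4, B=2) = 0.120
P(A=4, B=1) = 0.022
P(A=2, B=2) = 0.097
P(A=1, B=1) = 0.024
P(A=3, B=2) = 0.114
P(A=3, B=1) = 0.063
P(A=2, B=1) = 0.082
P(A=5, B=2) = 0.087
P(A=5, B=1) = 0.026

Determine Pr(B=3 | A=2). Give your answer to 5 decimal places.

P(A=2) = 0.082 + 0.097 + 0.067 = 0.246.
P(B=3 | A=2) = 0.067/0.246 = 0.27236.

0.27236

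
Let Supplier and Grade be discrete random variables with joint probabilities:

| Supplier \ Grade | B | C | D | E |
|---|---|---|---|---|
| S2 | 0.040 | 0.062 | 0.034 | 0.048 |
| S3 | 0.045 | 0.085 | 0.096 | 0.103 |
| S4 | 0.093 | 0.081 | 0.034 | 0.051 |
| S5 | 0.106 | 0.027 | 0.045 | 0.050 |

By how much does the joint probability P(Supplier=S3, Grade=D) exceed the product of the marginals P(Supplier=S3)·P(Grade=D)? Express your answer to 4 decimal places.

0.0272

P(Supplier=S3) = 0.045 + 0.085 + 0.096 + 0.103 = 0.329.
P(Grade=D) = 0.034 + 0.096 + 0.034 + 0.045 = 0.209.
P(Supplier=S3, Grade=D) − P(Supplier=S3)P(Grade=D) = 0.096 − 0.329×0.209 = 0.0272.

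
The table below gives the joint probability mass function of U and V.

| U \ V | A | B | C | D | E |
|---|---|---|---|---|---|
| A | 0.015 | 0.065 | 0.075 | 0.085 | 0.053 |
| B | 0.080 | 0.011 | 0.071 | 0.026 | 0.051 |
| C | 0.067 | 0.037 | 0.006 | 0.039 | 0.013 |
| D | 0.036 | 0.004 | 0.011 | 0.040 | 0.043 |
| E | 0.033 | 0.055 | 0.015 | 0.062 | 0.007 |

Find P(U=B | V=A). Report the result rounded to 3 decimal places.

0.346

P(V=A) = 0.015 + 0.080 + 0.067 + 0.036 + 0.033 = 0.231.
P(U=B | V=A) = 0.080/0.231 = 0.346.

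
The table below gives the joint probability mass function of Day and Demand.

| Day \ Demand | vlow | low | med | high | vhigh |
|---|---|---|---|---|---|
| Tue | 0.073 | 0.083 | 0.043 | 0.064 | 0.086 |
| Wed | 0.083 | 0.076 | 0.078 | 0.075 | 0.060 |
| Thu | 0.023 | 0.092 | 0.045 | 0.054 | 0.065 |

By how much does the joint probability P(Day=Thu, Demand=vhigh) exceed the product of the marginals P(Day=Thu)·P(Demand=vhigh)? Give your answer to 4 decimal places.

0.0061

P(Day=Thu) = 0.023 + 0.092 + 0.045 + 0.054 + 0.065 = 0.279.
P(Demand=vhigh) = 0.086 + 0.060 + 0.065 = 0.211.
P(Day=Thu, Demand=vhigh) − P(Day=Thu)P(Demand=vhigh) = 0.065 − 0.279×0.211 = 0.0061.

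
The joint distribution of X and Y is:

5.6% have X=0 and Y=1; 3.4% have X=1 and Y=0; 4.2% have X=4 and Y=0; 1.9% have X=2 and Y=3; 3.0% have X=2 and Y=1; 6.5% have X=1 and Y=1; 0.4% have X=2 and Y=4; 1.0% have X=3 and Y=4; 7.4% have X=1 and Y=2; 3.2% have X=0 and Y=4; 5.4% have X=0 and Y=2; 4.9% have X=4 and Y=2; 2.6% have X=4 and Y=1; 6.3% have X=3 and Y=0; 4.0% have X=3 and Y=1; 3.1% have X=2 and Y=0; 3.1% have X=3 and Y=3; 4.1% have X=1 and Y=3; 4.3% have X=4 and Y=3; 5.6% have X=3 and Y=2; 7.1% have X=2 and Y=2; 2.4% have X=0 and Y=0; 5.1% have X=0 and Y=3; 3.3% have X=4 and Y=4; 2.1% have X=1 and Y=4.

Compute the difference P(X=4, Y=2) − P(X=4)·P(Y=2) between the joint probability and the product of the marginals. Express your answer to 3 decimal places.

-0.010

P(X=4) = 0.042 + 0.026 + 0.049 + 0.043 + 0.033 = 0.193.
P(Y=2) = 0.054 + 0.074 + 0.071 + 0.056 + 0.049 = 0.304.
P(X=4, Y=2) − P(X=4)P(Y=2) = 0.049 − 0.193×0.304 = -0.010.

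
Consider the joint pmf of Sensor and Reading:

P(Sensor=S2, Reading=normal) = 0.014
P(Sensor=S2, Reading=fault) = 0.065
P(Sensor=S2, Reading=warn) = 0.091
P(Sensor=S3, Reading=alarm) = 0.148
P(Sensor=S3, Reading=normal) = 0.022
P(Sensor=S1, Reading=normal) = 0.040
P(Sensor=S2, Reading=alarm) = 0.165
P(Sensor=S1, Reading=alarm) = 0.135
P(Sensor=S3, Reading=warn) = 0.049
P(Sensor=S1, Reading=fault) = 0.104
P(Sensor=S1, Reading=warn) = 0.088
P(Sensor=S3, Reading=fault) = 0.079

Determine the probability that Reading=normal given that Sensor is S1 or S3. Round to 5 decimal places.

P(Sensor=S1) = 0.040 + 0.088 + 0.135 + 0.104 = 0.367.
P(Sensor=S3) = 0.022 + 0.049 + 0.148 + 0.079 = 0.298.
P(Sensor ∈ {S1, S3}) = 0.367 + 0.298 = 0.665; P(Reading=normal, Sensor ∈ {S1, S3}) = 0.040 + 0.022 = 0.062.
P(Reading=normal | Sensor ∈ {S1, S3}) = 0.062/0.665 = 0.09323.

0.09323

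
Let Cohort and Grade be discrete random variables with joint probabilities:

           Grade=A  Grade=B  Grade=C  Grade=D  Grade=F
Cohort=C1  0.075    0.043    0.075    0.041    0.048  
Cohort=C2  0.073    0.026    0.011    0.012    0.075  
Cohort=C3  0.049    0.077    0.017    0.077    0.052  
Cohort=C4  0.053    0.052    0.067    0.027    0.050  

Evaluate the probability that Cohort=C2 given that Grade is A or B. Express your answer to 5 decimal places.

0.22098

P(Grade=A) = 0.075 + 0.073 + 0.049 + 0.053 = 0.250.
P(Grade=B) = 0.043 + 0.026 + 0.077 + 0.052 = 0.198.
P(Grade ∈ {A, B}) = 0.250 + 0.198 = 0.448; P(Cohort=C2, Grade ∈ {A, B}) = 0.073 + 0.026 = 0.099.
P(Cohort=C2 | Grade ∈ {A, B}) = 0.099/0.448 = 0.22098.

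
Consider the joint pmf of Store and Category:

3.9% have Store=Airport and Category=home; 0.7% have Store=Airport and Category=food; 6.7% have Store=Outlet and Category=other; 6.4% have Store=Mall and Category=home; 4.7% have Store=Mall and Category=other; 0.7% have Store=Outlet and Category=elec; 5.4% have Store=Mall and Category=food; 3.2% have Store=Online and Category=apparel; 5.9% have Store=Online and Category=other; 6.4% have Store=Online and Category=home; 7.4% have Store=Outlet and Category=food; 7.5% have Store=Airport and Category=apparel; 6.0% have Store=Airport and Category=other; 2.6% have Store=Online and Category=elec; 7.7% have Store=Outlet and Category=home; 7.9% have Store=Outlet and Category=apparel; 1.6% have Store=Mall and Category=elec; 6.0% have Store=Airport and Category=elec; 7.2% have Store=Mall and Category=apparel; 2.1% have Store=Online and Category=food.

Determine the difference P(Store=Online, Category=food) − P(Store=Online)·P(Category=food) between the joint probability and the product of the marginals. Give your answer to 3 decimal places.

-0.011

P(Store=Online) = 0.021 + 0.032 + 0.026 + 0.064 + 0.059 = 0.202.
P(Category=food) = 0.054 + 0.007 + 0.074 + 0.021 = 0.156.
P(Store=Online, Category=food) − P(Store=Online)P(Category=food) = 0.021 − 0.202×0.156 = -0.011.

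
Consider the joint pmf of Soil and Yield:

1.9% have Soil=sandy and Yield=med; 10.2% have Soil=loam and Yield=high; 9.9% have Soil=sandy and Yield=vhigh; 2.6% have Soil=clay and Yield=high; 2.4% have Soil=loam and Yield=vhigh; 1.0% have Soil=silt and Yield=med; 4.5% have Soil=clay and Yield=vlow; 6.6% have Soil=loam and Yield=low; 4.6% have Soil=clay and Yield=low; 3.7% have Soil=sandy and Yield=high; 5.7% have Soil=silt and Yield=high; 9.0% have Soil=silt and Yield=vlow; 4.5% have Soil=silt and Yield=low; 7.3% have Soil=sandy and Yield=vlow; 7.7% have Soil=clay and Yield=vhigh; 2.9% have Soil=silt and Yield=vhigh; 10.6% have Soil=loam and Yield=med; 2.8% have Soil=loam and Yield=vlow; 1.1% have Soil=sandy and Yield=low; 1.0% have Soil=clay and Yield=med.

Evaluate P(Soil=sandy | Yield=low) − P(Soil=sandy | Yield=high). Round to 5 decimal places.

-0.10119

P(Yield=low) = 0.011 + 0.066 + 0.046 + 0.045 = 0.168; P(Soil=sandy | Yield=low) = 0.011/0.168 = 0.065476.
P(Yield=high) = 0.037 + 0.102 + 0.026 + 0.057 = 0.222; P(Soil=sandy | Yield=high) = 0.037/0.222 = 0.166667.
Difference = -0.10119.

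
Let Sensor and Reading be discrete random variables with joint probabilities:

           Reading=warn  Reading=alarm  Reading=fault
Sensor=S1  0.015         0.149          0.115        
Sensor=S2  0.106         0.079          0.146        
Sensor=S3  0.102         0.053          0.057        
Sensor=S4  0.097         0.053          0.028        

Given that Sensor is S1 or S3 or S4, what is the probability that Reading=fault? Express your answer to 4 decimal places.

0.2990

P(Sensor=S1) = 0.015 + 0.149 + 0.115 = 0.279.
P(Sensor=S3) = 0.102 + 0.053 + 0.057 = 0.212.
P(Sensor=S4) = 0.097 + 0.053 + 0.028 = 0.178.
P(Sensor ∈ {S1, S3, S4}) = 0.279 + 0.212 + 0.178 = 0.669; P(Reading=fault, Sensor ∈ {S1, S3, S4}) = 0.115 + 0.057 + 0.028 = 0.200.
P(Reading=fault | Sensor ∈ {S1, S3, S4}) = 0.200/0.669 = 0.2990.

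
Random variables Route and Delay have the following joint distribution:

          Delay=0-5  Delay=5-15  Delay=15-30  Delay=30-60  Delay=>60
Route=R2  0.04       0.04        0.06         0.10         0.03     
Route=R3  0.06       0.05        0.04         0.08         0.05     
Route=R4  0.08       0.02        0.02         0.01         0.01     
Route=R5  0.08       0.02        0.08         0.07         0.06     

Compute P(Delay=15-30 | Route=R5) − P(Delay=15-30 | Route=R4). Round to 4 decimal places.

0.1152

P(Route=R5) = 0.08 + 0.02 + 0.08 + 0.07 + 0.06 = 0.31; P(Delay=15-30 | Route=R5) = 0.08/0.31 = 0.25806.
P(Route=R4) = 0.08 + 0.02 + 0.02 + 0.01 + 0.01 = 0.14; P(Delay=15-30 | Route=R4) = 0.02/0.14 = 0.14286.
Difference = 0.1152.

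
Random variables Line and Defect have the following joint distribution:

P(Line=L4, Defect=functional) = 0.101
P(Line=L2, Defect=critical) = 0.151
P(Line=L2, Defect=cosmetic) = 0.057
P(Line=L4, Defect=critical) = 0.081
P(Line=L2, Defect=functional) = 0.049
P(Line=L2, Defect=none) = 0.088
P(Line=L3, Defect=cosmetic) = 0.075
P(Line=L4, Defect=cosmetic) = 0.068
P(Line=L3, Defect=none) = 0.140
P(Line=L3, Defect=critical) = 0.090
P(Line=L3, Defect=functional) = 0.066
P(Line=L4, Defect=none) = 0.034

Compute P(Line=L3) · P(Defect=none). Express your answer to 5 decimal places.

P(Line=L3) = 0.140 + 0.075 + 0.066 + 0.090 = 0.371.
P(Defect=none) = 0.088 + 0.140 + 0.034 = 0.262.
Product: 0.371 × 0.262 = 0.09720.

0.09720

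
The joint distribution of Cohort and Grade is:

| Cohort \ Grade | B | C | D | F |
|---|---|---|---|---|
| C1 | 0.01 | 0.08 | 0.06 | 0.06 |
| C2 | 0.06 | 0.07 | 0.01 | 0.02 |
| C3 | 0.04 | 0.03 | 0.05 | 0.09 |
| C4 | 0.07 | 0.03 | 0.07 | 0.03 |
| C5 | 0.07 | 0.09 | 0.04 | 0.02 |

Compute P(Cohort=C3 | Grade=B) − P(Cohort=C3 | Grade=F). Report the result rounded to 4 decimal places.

-0.2491

P(Grade=B) = 0.01 + 0.06 + 0.04 + 0.07 + 0.07 = 0.25; P(Cohort=C3 | Grade=B) = 0.04/0.25 = 0.16000.
P(Grade=F) = 0.06 + 0.02 + 0.09 + 0.03 + 0.02 = 0.22; P(Cohort=C3 | Grade=F) = 0.09/0.22 = 0.40909.
Difference = -0.2491.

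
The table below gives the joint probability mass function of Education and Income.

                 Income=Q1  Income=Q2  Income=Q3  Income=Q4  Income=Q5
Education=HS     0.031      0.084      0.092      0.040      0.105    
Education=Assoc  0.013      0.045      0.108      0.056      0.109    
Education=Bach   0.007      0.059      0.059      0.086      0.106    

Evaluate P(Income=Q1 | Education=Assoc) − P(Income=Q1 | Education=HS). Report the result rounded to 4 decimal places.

-0.0488

P(Education=Assoc) = 0.013 + 0.045 + 0.108 + 0.056 + 0.109 = 0.331; P(Income=Q1 | Education=Assoc) = 0.013/0.331 = 0.03927.
P(Education=HS) = 0.031 + 0.084 + 0.092 + 0.040 + 0.105 = 0.352; P(Income=Q1 | Education=HS) = 0.031/0.352 = 0.08807.
Difference = -0.0488.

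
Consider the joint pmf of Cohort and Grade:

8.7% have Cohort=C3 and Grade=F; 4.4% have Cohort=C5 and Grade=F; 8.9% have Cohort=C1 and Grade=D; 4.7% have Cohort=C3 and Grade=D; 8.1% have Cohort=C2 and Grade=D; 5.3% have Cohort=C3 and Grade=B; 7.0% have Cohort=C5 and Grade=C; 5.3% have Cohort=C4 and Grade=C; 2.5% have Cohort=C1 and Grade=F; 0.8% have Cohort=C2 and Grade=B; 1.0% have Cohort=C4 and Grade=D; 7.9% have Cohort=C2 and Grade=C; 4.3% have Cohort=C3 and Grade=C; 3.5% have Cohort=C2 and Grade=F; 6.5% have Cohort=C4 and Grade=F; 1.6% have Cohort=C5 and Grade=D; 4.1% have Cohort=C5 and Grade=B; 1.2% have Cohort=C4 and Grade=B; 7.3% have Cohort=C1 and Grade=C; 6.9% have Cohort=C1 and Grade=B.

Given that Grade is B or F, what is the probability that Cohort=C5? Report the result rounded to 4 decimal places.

0.1936

P(Grade=B) = 0.069 + 0.008 + 0.053 + 0.012 + 0.041 = 0.183.
P(Grade=F) = 0.025 + 0.035 + 0.087 + 0.065 + 0.044 = 0.256.
P(Grade ∈ {B, F}) = 0.183 + 0.256 = 0.439; P(Cohort=C5, Grade ∈ {B, F}) = 0.041 + 0.044 = 0.085.
P(Cohort=C5 | Grade ∈ {B, F}) = 0.085/0.439 = 0.1936.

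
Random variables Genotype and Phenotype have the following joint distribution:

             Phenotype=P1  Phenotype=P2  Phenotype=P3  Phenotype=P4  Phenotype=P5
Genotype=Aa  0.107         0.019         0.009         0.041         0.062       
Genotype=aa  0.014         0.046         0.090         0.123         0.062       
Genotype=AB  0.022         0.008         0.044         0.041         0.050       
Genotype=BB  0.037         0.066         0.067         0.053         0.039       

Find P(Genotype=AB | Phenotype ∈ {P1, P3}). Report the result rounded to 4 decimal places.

P(Phenotype=P1) = 0.107 + 0.014 + 0.022 + 0.037 = 0.180.
P(Phenotype=P3) = 0.009 + 0.090 + 0.044 + 0.067 = 0.210.
P(Phenotype ∈ {P1, P3}) = 0.180 + 0.210 = 0.390; P(Genotype=AB, Phenotype ∈ {P1, P3}) = 0.022 + 0.044 = 0.066.
P(Genotype=AB | Phenotype ∈ {P1, P3}) = 0.066/0.390 = 0.1692.

0.1692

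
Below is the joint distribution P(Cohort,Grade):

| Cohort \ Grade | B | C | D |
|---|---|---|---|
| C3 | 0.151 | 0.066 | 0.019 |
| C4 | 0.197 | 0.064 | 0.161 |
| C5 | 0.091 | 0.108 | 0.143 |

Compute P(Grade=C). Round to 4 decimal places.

P(Grade=C) = 0.066 + 0.064 + 0.108 = 0.238.

0.2380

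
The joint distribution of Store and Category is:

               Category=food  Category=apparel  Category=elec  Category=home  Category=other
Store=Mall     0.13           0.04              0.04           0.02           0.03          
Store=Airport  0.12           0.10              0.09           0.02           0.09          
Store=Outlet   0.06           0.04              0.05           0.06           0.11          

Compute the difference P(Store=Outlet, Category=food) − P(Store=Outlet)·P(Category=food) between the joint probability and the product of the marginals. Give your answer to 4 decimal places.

P(Store=Outlet) = 0.06 + 0.04 + 0.05 + 0.06 + 0.11 = 0.32.
P(Category=food) = 0.13 + 0.12 + 0.06 = 0.31.
P(Store=Outlet, Category=food) − P(Store=Outlet)P(Category=food) = 0.06 − 0.32×0.31 = -0.0392.

-0.0392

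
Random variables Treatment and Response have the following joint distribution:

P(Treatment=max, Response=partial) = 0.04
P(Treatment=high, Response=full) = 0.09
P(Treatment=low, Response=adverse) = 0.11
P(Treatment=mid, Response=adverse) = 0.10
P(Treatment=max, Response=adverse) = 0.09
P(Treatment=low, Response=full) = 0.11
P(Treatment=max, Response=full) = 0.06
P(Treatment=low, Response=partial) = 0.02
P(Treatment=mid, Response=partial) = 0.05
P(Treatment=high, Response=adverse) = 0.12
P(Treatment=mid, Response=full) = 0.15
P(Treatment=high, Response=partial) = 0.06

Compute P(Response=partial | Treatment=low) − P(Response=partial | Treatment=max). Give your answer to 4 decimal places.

-0.1272

P(Treatment=low) = 0.02 + 0.11 + 0.11 = 0.24; P(Response=partial | Treatment=low) = 0.02/0.24 = 0.08333.
P(Treatment=max) = 0.04 + 0.06 + 0.09 = 0.19; P(Response=partial | Treatment=max) = 0.04/0.19 = 0.21053.
Difference = -0.1272.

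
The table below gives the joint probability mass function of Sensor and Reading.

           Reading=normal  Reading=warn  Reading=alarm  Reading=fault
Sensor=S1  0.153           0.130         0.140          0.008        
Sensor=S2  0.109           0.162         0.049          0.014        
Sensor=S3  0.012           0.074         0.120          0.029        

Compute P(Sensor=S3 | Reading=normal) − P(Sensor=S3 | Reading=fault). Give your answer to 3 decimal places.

-0.525

P(Reading=normal) = 0.153 + 0.109 + 0.012 = 0.274; P(Sensor=S3 | Reading=normal) = 0.012/0.274 = 0.0438.
P(Reading=fault) = 0.008 + 0.014 + 0.029 = 0.051; P(Sensor=S3 | Reading=fault) = 0.029/0.051 = 0.5686.
Difference = -0.525.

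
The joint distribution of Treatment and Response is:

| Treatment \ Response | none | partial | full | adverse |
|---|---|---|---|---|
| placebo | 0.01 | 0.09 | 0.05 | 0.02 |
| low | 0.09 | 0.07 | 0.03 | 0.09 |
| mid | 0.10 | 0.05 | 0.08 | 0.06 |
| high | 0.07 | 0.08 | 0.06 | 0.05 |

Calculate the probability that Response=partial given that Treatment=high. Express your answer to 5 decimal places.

P(Treatment=high) = 0.07 + 0.08 + 0.06 + 0.05 = 0.26.
P(Response=partial | Treatment=high) = 0.08/0.26 = 0.30769.

0.30769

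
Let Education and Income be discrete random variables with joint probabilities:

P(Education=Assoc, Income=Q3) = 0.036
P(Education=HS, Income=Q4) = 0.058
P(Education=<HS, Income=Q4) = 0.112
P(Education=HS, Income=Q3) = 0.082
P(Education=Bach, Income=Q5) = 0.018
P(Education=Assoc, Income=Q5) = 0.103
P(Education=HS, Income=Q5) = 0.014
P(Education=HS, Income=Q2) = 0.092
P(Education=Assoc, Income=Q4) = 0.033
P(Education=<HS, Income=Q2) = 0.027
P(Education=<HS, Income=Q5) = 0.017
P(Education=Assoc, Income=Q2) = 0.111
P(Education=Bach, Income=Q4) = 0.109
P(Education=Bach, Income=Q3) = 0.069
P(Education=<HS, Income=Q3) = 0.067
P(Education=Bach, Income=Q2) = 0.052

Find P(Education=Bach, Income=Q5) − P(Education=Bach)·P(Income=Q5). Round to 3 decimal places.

-0.020

P(Education=Bach) = 0.052 + 0.069 + 0.109 + 0.018 = 0.248.
P(Income=Q5) = 0.017 + 0.014 + 0.103 + 0.018 = 0.152.
P(Education=Bach, Income=Q5) − P(Education=Bach)P(Income=Q5) = 0.018 − 0.248×0.152 = -0.020.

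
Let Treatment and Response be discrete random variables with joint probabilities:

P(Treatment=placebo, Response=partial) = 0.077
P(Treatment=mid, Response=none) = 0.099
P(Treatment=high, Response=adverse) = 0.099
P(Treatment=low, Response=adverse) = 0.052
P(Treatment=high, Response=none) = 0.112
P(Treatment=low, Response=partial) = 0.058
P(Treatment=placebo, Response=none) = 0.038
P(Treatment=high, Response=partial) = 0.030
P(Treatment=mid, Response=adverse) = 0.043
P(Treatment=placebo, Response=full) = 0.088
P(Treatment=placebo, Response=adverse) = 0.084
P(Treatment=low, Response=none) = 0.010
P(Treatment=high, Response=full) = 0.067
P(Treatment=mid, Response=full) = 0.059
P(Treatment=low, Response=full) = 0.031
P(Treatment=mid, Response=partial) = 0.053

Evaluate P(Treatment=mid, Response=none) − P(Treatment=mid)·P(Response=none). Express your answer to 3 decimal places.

0.033

P(Treatment=mid) = 0.099 + 0.053 + 0.059 + 0.043 = 0.254.
P(Response=none) = 0.038 + 0.010 + 0.099 + 0.112 = 0.259.
P(Treatment=mid, Response=none) − P(Treatment=mid)P(Response=none) = 0.099 − 0.254×0.259 = 0.033.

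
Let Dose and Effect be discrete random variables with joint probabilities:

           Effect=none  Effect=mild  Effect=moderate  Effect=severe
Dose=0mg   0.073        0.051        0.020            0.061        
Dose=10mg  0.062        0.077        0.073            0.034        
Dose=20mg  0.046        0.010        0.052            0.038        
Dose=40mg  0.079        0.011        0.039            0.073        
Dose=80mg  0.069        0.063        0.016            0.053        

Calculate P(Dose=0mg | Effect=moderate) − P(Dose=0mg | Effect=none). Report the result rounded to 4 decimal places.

-0.1219

P(Effect=moderate) = 0.020 + 0.073 + 0.052 + 0.039 + 0.016 = 0.200; P(Dose=0mg | Effect=moderate) = 0.020/0.200 = 0.10000.
P(Effect=none) = 0.073 + 0.062 + 0.046 + 0.079 + 0.069 = 0.329; P(Dose=0mg | Effect=none) = 0.073/0.329 = 0.22188.
Difference = -0.1219.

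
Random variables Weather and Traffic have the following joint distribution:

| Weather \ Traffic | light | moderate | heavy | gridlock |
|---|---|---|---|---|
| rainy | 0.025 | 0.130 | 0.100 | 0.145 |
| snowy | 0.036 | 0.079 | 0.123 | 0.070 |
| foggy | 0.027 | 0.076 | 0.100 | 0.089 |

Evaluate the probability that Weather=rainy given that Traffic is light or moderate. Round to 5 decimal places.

P(Traffic=light) = 0.025 + 0.036 + 0.027 = 0.088.
P(Traffic=moderate) = 0.130 + 0.079 + 0.076 = 0.285.
P(Traffic ∈ {light, moderate}) = 0.088 + 0.285 = 0.373; P(Weather=rainy, Traffic ∈ {light, moderate}) = 0.025 + 0.130 = 0.155.
P(Weather=rainy | Traffic ∈ {light, moderate}) = 0.155/0.373 = 0.41555.

0.41555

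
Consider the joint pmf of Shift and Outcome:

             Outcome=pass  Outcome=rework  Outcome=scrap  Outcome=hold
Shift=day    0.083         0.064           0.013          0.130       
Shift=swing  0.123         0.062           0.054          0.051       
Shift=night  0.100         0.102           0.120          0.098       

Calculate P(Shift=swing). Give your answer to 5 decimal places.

0.29000

P(Shift=swing) = 0.123 + 0.062 + 0.054 + 0.051 = 0.290.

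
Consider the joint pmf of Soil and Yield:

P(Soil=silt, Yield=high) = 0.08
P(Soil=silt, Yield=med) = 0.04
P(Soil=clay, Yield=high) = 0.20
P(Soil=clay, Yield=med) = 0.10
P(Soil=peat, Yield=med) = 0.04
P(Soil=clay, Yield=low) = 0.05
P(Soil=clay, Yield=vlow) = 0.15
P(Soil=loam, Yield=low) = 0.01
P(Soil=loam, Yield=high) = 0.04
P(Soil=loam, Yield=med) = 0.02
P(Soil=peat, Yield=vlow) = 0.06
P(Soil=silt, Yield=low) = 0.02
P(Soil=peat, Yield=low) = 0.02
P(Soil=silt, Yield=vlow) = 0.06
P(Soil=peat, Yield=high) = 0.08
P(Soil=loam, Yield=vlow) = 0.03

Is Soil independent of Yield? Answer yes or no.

Every cell satisfies P(Soil,Yield) = P(Soil)·P(Yield). For instance P(Soil=silt) = 0.20, P(Yield=high) = 0.40, and 0.20×0.40 = 0.08 matches the joint entry. So Soil and Yield are independent.

yes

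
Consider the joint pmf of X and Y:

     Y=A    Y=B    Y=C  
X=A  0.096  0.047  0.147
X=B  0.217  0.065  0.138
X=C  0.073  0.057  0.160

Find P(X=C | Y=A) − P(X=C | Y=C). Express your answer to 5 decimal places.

-0.17043

P(Y=A) = 0.096 + 0.217 + 0.073 = 0.386; P(X=C | Y=A) = 0.073/0.386 = 0.189119.
P(Y=C) = 0.147 + 0.138 + 0.160 = 0.445; P(X=C | Y=C) = 0.160/0.445 = 0.359551.
Difference = -0.17043.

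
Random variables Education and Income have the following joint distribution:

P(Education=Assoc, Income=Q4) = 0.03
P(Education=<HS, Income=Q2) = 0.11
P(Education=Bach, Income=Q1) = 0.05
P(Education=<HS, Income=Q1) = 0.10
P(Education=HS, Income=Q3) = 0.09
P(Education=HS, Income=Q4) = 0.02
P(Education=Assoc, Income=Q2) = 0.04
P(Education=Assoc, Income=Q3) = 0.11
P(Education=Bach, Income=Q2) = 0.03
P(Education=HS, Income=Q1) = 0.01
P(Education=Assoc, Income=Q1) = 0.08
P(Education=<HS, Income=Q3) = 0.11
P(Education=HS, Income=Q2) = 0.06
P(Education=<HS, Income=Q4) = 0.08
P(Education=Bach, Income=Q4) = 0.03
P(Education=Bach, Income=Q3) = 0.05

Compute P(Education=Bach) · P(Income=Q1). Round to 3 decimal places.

P(Education=Bach) = 0.05 + 0.03 + 0.05 + 0.03 = 0.16.
P(Income=Q1) = 0.10 + 0.01 + 0.08 + 0.05 = 0.24.
Product: 0.16 × 0.24 = 0.038.

0.038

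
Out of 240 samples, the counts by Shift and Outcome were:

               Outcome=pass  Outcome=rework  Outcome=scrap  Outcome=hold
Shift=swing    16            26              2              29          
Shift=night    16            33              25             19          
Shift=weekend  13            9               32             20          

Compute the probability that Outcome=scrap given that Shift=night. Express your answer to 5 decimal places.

0.26882

Total with Shift=night: 16 + 33 + 25 + 19 = 93.
P(Outcome=scrap | Shift=night) = 25/93 = 0.26882.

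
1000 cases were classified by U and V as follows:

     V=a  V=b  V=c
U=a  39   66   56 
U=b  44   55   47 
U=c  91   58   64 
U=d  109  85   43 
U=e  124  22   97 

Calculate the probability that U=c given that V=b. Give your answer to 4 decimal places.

0.2028

Total with V=b: 66 + 55 + 58 + 85 + 22 = 286.
P(U=c | V=b) = 58/286 = 0.2028.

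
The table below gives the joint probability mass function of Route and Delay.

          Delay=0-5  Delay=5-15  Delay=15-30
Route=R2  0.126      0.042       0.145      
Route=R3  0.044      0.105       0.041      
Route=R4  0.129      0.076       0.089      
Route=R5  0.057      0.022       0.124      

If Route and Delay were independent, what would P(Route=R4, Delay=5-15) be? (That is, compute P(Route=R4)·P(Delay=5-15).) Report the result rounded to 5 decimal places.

P(Route=R4) = 0.129 + 0.076 + 0.089 = 0.294.
P(Delay=5-15) = 0.042 + 0.105 + 0.076 + 0.022 = 0.245.
Product: 0.294 × 0.245 = 0.07203.

0.07203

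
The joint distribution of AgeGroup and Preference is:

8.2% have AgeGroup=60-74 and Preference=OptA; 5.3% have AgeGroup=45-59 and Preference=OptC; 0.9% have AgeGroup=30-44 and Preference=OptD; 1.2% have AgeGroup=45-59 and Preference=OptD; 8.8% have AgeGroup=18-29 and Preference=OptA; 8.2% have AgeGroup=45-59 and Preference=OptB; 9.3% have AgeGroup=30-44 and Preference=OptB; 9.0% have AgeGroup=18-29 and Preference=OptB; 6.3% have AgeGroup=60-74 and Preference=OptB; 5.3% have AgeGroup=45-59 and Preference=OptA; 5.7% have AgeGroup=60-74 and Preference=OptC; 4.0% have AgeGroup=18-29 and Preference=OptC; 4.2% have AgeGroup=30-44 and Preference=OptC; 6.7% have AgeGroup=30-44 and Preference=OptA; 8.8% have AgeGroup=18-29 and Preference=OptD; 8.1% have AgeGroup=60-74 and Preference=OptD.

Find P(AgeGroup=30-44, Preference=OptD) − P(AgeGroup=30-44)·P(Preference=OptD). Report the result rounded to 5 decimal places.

P(AgeGroup=30-44) = 0.067 + 0.093 + 0.042 + 0.009 = 0.211.
P(Preference=OptD) = 0.088 + 0.009 + 0.012 + 0.081 = 0.190.
P(AgeGroup=30-44, Preference=OptD) − P(AgeGroup=30-44)P(Preference=OptD) = 0.009 − 0.211×0.190 = -0.03109.

-0.03109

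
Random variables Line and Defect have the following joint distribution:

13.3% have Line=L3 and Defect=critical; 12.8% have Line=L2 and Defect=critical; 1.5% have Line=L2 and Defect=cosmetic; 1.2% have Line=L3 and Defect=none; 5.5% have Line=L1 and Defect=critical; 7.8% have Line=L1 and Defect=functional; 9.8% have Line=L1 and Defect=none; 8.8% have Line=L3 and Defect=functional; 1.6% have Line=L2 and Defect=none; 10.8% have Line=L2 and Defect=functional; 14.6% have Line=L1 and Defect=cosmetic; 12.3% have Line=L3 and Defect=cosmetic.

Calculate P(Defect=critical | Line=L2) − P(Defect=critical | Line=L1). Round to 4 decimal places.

P(Line=L2) = 0.016 + 0.015 + 0.108 + 0.128 = 0.267; P(Defect=critical | Line=L2) = 0.128/0.267 = 0.47940.
P(Line=L1) = 0.098 + 0.146 + 0.078 + 0.055 = 0.377; P(Defect=critical | Line=L1) = 0.055/0.377 = 0.14589.
Difference = 0.3335.

0.3335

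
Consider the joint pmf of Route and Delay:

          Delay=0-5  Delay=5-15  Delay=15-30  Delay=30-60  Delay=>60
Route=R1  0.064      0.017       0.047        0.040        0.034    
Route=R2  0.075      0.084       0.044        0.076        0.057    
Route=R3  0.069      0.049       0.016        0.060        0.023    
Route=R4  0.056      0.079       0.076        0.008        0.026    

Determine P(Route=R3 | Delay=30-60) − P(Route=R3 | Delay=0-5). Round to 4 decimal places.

0.0647

P(Delay=30-60) = 0.040 + 0.076 + 0.060 + 0.008 = 0.184; P(Route=R3 | Delay=30-60) = 0.060/0.184 = 0.32609.
P(Delay=0-5) = 0.064 + 0.075 + 0.069 + 0.056 = 0.264; P(Route=R3 | Delay=0-5) = 0.069/0.264 = 0.26136.
Difference = 0.0647.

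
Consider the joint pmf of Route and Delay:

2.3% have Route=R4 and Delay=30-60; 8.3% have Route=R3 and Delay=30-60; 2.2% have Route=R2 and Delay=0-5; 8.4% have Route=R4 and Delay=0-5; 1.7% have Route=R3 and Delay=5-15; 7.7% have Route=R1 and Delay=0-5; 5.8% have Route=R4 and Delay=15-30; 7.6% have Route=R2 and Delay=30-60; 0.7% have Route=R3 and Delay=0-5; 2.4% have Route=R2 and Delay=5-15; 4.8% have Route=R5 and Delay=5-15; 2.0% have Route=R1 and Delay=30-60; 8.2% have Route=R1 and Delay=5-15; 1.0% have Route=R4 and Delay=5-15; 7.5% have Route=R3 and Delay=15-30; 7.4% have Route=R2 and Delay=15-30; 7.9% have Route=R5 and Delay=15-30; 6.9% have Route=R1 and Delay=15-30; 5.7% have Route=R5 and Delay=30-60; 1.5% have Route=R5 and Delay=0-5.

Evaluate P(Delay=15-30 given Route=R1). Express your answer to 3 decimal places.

P(Route=R1) = 0.077 + 0.082 + 0.069 + 0.020 = 0.248.
P(Delay=15-30 | Route=R1) = 0.069/0.248 = 0.278.

0.278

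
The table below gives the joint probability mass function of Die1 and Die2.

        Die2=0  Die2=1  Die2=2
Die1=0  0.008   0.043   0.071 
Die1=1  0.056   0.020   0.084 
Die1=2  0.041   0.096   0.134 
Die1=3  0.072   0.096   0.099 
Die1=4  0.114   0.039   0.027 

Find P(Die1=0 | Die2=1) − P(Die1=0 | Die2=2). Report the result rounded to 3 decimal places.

P(Die2=1) = 0.043 + 0.020 + 0.096 + 0.096 + 0.039 = 0.294; P(Die1=0 | Die2=1) = 0.043/0.294 = 0.1463.
P(Die2=2) = 0.071 + 0.084 + 0.134 + 0.099 + 0.027 = 0.415; P(Die1=0 | Die2=2) = 0.071/0.415 = 0.1711.
Difference = -0.025.

-0.025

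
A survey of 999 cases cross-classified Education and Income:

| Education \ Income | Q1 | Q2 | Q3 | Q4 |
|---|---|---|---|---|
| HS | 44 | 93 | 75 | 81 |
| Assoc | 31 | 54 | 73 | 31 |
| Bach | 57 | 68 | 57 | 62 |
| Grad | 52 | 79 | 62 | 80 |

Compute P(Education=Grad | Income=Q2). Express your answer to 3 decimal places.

Total with Income=Q2: 93 + 54 + 68 + 79 = 294.
P(Education=Grad | Income=Q2) = 79/294 = 0.269.

0.269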